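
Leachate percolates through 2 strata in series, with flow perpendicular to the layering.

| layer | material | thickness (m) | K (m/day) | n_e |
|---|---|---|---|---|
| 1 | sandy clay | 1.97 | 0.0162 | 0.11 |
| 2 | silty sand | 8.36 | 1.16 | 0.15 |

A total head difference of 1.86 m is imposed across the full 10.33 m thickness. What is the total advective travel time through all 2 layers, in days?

With flow normal to the layers, continuity requires the same specific discharge q through every layer.
Σ(b_i/K_i) = 1.97/0.0162 + 8.36/1.16 = 128.8 d.
q = Δh / Σ(b_i/K_i) = 1.86 / 128.8 = 0.01444 m/day.
In each layer the seepage velocity is v_i = q/n_i, so the layer transit time is t_i = b_i·n_i / q:
  layer 1 (sandy clay): t_1 = 1.97 × 0.11 / 0.01444 = 15.01 d
  layer 2 (silty sand): t_2 = 8.36 × 0.15 / 0.01444 = 86.84 d
Total t = Σ t_i = 101.9 days.

102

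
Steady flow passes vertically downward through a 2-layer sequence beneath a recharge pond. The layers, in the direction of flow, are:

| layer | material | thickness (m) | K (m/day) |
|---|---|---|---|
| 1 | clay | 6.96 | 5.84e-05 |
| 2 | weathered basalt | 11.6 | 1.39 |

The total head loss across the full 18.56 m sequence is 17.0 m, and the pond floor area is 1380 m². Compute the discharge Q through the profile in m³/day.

Flow is perpendicular to layering, so the layers act in series and the equivalent K is the thickness-weighted harmonic mean.
Total thickness L = 6.96 + 11.6 = 18.56 m.
Σ(b_i/K_i) = 6.96/5.84e-05 + 11.6/1.39 = 1.192e+05 d.
K_eq = L / Σ(b_i/K_i) = 18.56 / 1.192e+05 = 0.0001557 m/day.
Q = K_eq · A · (Δh/L) = 0.0001557 × 1380 × (17.0/18.56) = 0.1968 m³/day.

0.197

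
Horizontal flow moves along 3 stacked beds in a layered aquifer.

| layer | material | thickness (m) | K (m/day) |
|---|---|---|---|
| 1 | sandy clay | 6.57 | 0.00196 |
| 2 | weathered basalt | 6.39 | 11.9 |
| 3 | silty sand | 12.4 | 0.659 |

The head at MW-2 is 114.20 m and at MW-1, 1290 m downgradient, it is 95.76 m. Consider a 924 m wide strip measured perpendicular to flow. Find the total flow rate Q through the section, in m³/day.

1110

Flow is parallel to layering, so each bed carries its own Darcy discharge and the transmissivities add.
Σ(K_i·b_i) = 0.00196×6.57 + 11.9×6.39 + 0.659×12.4 = 84.23 m²/day.
Hydraulic gradient i = (114.20 − 95.76) / 1290 = 18.44 / 1290 = 0.01429.
Q = Σ(K_i·b_i) · W · i = 84.23 × 924 × 0.01429 = 1112 m³/day.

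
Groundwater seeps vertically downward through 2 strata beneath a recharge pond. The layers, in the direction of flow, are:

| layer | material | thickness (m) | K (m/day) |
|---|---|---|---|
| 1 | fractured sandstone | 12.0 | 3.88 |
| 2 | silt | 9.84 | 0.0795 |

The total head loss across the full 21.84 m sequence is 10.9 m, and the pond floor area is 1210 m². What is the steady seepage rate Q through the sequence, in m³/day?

Flow is perpendicular to layering, so the layers act in series and the equivalent K is the thickness-weighted harmonic mean.
Total thickness L = 12.0 + 9.84 = 21.84 m.
Σ(b_i/K_i) = 12.0/3.88 + 9.84/0.0795 = 126.9 d.
K_eq = L / Σ(b_i/K_i) = 21.84 / 126.9 = 0.1721 m/day.
Q = K_eq · A · (Δh/L) = 0.1721 × 1210 × (10.9/21.84) = 104.0 m³/day.

104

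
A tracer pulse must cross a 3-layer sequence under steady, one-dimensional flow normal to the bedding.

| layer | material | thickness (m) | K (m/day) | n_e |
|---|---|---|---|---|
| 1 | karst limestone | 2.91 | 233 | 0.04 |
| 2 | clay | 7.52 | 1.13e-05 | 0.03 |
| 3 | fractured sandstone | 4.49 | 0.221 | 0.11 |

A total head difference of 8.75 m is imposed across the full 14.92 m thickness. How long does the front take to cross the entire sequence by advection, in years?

With flow normal to the layers, continuity requires the same specific discharge q through every layer.
Σ(b_i/K_i) = 2.91/233 + 7.52/1.13e-05 + 4.49/0.221 = 6.655e+05 d.
q = Δh / Σ(b_i/K_i) = 8.75 / 6.655e+05 = 1.315e-05 m/day.
In each layer the seepage velocity is v_i = q/n_i, so the layer transit time is t_i = b_i·n_i / q:
  layer 1 (karst limestone): t_1 = 2.91 × 0.04 / 1.315e-05 = 8853 d
  layer 2 (clay): t_2 = 7.52 × 0.03 / 1.315e-05 = 17159 d
  layer 3 (fractured sandstone): t_3 = 4.49 × 0.11 / 1.315e-05 = 37565 d
Total t = Σ t_i = 63577 days = 174.1 years.

174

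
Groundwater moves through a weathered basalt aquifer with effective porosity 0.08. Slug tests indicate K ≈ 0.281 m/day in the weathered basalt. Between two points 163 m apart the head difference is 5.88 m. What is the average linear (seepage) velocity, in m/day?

Hydraulic gradient i = Δh / L = 5.88 / 163 = 0.03607.
Darcy flux q = K · i = 0.2810 × 0.03607 = 0.01014 m/day.
Seepage velocity v = q / n_e = 0.01014 / 0.08 = 0.1267 m/day.

0.127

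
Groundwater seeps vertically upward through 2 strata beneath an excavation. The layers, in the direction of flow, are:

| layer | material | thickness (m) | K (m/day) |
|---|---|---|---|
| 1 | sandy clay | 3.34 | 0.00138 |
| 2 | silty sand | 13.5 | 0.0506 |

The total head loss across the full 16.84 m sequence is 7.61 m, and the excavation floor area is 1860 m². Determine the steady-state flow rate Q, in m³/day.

Flow is perpendicular to layering, so the layers act in series and the equivalent K is the thickness-weighted harmonic mean.
Total thickness L = 3.34 + 13.5 = 16.84 m.
Σ(b_i/K_i) = 3.34/0.00138 + 13.5/0.0506 = 2687 d.
K_eq = L / Σ(b_i/K_i) = 16.84 / 2687 = 0.006267 m/day.
Q = K_eq · A · (Δh/L) = 0.006267 × 1860 × (7.61/16.84) = 5.268 m³/day.

5.27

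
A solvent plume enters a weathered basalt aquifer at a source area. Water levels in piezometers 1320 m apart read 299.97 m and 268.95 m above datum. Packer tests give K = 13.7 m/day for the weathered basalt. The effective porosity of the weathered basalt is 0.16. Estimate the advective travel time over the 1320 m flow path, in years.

Hydraulic gradient i = (299.97 − 268.95) / 1320 = 31.02 / 1320 = 0.02350.
Darcy flux q = K · i = 13.70 × 0.02350 = 0.3219 m/day.
Seepage velocity v = q / n_e = 0.3219 / 0.16 = 2.012 m/day.
Travel time t = L / v = 1320 / 2.012 = 656.0 days = 1.796 years.

1.80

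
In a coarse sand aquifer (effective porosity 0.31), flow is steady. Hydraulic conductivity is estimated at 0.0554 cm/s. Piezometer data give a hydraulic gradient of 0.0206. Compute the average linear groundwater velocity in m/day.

Convert K: 0.0554 cm/s × 864 = 47.87 m/day.
Hydraulic gradient i = 0.0206.
Darcy flux q = K · i = 47.87 × 0.02060 = 0.9860 m/day.
Seepage velocity v = q / n_e = 0.9860 / 0.31 = 3.181 m/day.

3.18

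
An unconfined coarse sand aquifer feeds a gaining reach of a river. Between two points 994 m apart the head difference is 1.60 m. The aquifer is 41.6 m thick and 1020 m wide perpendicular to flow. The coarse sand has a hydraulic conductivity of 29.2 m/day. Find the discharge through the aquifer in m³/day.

Cross-sectional area A = 1020 × 41.6 = 42432 m².
Hydraulic gradient i = Δh / L = 1.60 / 994 = 0.001610.
Darcy's law: Q = K · A · i = 29.20 × 42432 × 0.001610 = 1994 m³/day.

1990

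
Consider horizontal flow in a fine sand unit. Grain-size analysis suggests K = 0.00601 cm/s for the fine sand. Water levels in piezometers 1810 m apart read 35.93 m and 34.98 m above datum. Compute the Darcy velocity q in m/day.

0.00273

Convert K: 0.00601 cm/s × 864 = 5.193 m/day.
Hydraulic gradient i = (35.93 − 34.98) / 1810 = 0.95 / 1810 = 0.0005249.
Specific discharge q = K · i = 5.193 × 0.0005249 = 0.002725 m/day.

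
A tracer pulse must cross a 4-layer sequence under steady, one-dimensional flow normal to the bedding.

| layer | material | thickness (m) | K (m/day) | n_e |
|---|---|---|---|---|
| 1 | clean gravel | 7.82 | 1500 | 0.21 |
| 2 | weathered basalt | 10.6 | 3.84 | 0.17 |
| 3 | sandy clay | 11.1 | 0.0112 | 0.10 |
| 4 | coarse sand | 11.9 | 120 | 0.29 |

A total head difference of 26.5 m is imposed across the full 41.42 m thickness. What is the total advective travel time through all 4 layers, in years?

With flow normal to the layers, continuity requires the same specific discharge q through every layer.
Σ(b_i/K_i) = 7.82/1500 + 10.6/3.84 + 11.1/0.0112 + 11.9/120 = 993.9 d.
q = Δh / Σ(b_i/K_i) = 26.5 / 993.9 = 0.02666 m/day.
In each layer the seepage velocity is v_i = q/n_i, so the layer transit time is t_i = b_i·n_i / q:
  layer 1 (clean gravel): t_1 = 7.82 × 0.21 / 0.02666 = 61.59 d
  layer 2 (weathered basalt): t_2 = 10.6 × 0.17 / 0.02666 = 67.59 d
  layer 3 (sandy clay): t_3 = 11.1 × 0.10 / 0.02666 = 41.63 d
  layer 4 (coarse sand): t_4 = 11.9 × 0.29 / 0.02666 = 129.4 d
Total t = Σ t_i = 300.3 days = 0.8220 years.

0.822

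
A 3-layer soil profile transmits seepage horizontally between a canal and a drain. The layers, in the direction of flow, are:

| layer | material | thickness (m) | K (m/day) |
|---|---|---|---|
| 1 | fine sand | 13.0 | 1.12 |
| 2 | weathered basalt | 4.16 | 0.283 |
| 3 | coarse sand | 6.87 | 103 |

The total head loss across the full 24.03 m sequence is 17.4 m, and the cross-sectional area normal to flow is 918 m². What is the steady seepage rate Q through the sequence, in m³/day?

606

Flow is perpendicular to layering, so the layers act in series and the equivalent K is the thickness-weighted harmonic mean.
Total thickness L = 13.0 + 4.16 + 6.87 = 24.03 m.
Σ(b_i/K_i) = 13.0/1.12 + 4.16/0.283 + 6.87/103 = 26.37 d.
K_eq = L / Σ(b_i/K_i) = 24.03 / 26.37 = 0.9111 m/day.
Q = K_eq · A · (Δh/L) = 0.9111 × 918 × (17.4/24.03) = 605.7 m³/day.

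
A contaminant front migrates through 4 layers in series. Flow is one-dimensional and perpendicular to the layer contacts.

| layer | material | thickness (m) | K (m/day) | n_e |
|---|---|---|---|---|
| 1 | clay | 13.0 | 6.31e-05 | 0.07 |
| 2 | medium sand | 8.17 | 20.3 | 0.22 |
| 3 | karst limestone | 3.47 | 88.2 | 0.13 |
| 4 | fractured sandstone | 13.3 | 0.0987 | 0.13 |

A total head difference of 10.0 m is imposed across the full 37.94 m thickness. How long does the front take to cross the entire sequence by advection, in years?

With flow normal to the layers, continuity requires the same specific discharge q through every layer.
Σ(b_i/K_i) = 13.0/6.31e-05 + 8.17/20.3 + 3.47/88.2 + 13.3/0.0987 = 2.062e+05 d.
q = Δh / Σ(b_i/K_i) = 10.0 / 2.062e+05 = 4.851e-05 m/day.
In each layer the seepage velocity is v_i = q/n_i, so the layer transit time is t_i = b_i·n_i / q:
  layer 1 (clay): t_1 = 13.0 × 0.07 / 4.851e-05 = 18760 d
  layer 2 (medium sand): t_2 = 8.17 × 0.22 / 4.851e-05 = 37055 d
  layer 3 (karst limestone): t_3 = 3.47 × 0.13 / 4.851e-05 = 9300 d
  layer 4 (fractured sandstone): t_4 = 13.3 × 0.13 / 4.851e-05 = 35645 d
Total t = Σ t_i = 1.008e+05 days = 275.9 years.

276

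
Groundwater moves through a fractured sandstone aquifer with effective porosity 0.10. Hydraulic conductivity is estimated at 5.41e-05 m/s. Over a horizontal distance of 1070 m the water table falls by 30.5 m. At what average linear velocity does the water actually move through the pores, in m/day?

Convert K: 5.41e-05 m/s × 86400 = 4.674 m/day.
Hydraulic gradient i = Δh / L = 30.5 / 1070 = 0.02850.
Darcy flux q = K · i = 4.674 × 0.02850 = 0.1332 m/day.
Seepage velocity v = q / n_e = 0.1332 / 0.10 = 1.332 m/day.

1.33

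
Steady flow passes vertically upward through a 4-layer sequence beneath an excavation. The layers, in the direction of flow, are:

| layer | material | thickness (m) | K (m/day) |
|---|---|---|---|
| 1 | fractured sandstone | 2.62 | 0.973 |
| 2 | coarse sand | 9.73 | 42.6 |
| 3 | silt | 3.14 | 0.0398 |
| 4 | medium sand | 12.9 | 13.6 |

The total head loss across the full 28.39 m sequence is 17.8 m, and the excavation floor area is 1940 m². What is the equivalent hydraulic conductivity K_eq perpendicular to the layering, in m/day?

Flow is perpendicular to layering, so the layers act in series and the equivalent K is the thickness-weighted harmonic mean.
Total thickness L = 2.62 + 9.73 + 3.14 + 12.9 = 28.39 m.
Σ(b_i/K_i) = 2.62/0.973 + 9.73/42.6 + 3.14/0.0398 + 12.9/13.6 = 82.76 d.
K_eq = L / Σ(b_i/K_i) = 28.39 / 82.76 = 0.3430 m/day.

0.343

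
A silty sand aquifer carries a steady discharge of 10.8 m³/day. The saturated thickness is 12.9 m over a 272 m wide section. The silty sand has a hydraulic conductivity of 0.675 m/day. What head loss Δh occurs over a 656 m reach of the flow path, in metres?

Cross-sectional area A = 272 × 12.9 = 3509 m².
From Q = K·A·i, i = Q / (K·A) = 10.8 / (0.6750 × 3509) = 0.004560.
Head loss Δh = i · L = 0.004560 × 656 = 2.991 m.

2.99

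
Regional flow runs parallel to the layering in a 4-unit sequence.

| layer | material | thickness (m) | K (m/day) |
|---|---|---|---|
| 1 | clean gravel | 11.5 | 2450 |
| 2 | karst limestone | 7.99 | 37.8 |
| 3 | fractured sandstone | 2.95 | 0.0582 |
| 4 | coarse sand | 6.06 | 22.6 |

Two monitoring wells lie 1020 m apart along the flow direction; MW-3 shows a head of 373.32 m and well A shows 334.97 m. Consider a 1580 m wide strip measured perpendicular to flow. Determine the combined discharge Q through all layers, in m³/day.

1.70e+06

Flow is parallel to layering, so each bed carries its own Darcy discharge and the transmissivities add.
Σ(K_i·b_i) = 2450×11.5 + 37.8×7.99 + 0.0582×2.95 + 22.6×6.06 = 28614 m²/day.
Hydraulic gradient i = (373.32 − 334.97) / 1020 = 38.35 / 1020 = 0.03760.
Q = Σ(K_i·b_i) · W · i = 28614 × 1580 × 0.03760 = 1.700e+06 m³/day.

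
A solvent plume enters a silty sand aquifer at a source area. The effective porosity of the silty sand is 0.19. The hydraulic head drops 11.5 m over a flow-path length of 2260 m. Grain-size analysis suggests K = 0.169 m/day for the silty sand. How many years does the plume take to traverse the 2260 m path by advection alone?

Hydraulic gradient i = Δh / L = 11.5 / 2260 = 0.005088.
Darcy flux q = K · i = 0.1690 × 0.005088 = 0.0008600 m/day.
Seepage velocity v = q / n_e = 0.0008600 / 0.19 = 0.004526 m/day.
Travel time t = L / v = 2260 / 0.004526 = 4.993e+05 days = 1367 years.

1370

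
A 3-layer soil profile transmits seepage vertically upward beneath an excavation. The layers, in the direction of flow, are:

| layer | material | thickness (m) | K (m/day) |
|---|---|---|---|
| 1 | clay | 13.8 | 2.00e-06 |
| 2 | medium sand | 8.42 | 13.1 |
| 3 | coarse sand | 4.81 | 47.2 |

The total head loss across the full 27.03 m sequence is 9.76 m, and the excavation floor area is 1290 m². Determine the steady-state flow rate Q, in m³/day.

Flow is perpendicular to layering, so the layers act in series and the equivalent K is the thickness-weighted harmonic mean.
Total thickness L = 13.8 + 8.42 + 4.81 = 27.03 m.
Σ(b_i/K_i) = 13.8/2.00e-06 + 8.42/13.1 + 4.81/47.2 = 6.900e+06 d.
K_eq = L / Σ(b_i/K_i) = 27.03 / 6.900e+06 = 3.917e-06 m/day.
Q = K_eq · A · (Δh/L) = 3.917e-06 × 1290 × (9.76/27.03) = 0.001825 m³/day.

0.00182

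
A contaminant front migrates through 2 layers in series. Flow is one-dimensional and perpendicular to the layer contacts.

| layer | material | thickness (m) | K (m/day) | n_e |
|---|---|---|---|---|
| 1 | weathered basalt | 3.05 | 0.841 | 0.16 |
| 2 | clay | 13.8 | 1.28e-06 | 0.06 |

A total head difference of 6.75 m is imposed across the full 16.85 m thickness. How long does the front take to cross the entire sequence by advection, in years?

With flow normal to the layers, continuity requires the same specific discharge q through every layer.
Σ(b_i/K_i) = 3.05/0.841 + 13.8/1.28e-06 = 1.078e+07 d.
q = Δh / Σ(b_i/K_i) = 6.75 / 1.078e+07 = 6.261e-07 m/day.
In each layer the seepage velocity is v_i = q/n_i, so the layer transit time is t_i = b_i·n_i / q:
  layer 1 (weathered basalt): t_1 = 3.05 × 0.16 / 6.261e-07 = 7.794e+05 d
  layer 2 (clay): t_2 = 13.8 × 0.06 / 6.261e-07 = 1.323e+06 d
Total t = Σ t_i = 2.102e+06 days = 5755 years.

5750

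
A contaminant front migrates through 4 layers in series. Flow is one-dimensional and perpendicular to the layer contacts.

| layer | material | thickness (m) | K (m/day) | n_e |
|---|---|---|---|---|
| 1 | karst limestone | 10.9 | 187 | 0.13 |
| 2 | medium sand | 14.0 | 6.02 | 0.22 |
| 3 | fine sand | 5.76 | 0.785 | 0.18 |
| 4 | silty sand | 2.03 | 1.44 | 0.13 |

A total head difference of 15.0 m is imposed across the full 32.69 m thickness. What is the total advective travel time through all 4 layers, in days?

With flow normal to the layers, continuity requires the same specific discharge q through every layer.
Σ(b_i/K_i) = 10.9/187 + 14.0/6.02 + 5.76/0.785 + 2.03/1.44 = 11.13 d.
q = Δh / Σ(b_i/K_i) = 15.0 / 11.13 = 1.348 m/day.
In each layer the seepage velocity is v_i = q/n_i, so the layer transit time is t_i = b_i·n_i / q:
  layer 1 (karst limestone): t_1 = 10.9 × 0.13 / 1.348 = 1.052 d
  layer 2 (medium sand): t_2 = 14.0 × 0.22 / 1.348 = 2.286 d
  layer 3 (fine sand): t_3 = 5.76 × 0.18 / 1.348 = 0.7694 d
  layer 4 (silty sand): t_4 = 2.03 × 0.13 / 1.348 = 0.1958 d
Total t = Σ t_i = 4.302 days.

4.30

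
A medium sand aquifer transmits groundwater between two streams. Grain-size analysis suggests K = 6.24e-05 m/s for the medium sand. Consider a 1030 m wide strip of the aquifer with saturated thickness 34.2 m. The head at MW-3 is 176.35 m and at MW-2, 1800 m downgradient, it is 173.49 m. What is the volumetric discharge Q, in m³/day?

Convert K: 6.24e-05 m/s × 86400 = 5.391 m/day.
Cross-sectional area A = 1030 × 34.2 = 35226 m².
Hydraulic gradient i = (176.35 − 173.49) / 1800 = 2.86 / 1800 = 0.001589.
Darcy's law: Q = K · A · i = 5.391 × 35226 × 0.001589 = 301.8 m³/day.

302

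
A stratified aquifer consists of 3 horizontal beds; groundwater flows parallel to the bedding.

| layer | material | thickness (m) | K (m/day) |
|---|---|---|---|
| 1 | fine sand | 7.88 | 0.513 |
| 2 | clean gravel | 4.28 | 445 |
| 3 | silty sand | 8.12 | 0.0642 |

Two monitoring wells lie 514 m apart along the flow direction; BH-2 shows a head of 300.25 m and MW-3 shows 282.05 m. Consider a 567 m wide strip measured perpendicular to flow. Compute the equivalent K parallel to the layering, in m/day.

Flow is parallel to layering, so each bed carries its own Darcy discharge and the transmissivities add.
Σ(K_i·b_i) = 0.513×7.88 + 445×4.28 + 0.0642×8.12 = 1909 m²/day.
Total thickness b = 20.28 m, so K_eq = Σ(K_i·b_i)/b = 94.14 m/day.

94.1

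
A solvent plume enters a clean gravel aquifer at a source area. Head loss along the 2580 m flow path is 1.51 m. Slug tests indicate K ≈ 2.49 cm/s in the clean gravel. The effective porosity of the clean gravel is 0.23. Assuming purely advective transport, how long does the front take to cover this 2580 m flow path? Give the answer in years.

1.29

Convert K: 2.49 cm/s × 864 = 2151 m/day.
Hydraulic gradient i = Δh / L = 1.51 / 2580 = 0.0005853.
Darcy flux q = K · i = 2151 × 0.0005853 = 1.259 m/day.
Seepage velocity v = q / n_e = 1.259 / 0.23 = 5.474 m/day.
Travel time t = L / v = 2580 / 5.474 = 471.3 days = 1.290 years.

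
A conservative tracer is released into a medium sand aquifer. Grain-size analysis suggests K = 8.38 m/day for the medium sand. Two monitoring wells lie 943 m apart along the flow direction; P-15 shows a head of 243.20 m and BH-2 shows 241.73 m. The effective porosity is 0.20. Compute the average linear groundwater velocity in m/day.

Hydraulic gradient i = (243.20 − 241.73) / 943 = 1.47 / 943 = 0.001559.
Darcy flux q = K · i = 8.380 × 0.001559 = 0.01306 m/day.
Seepage velocity v = q / n_e = 0.01306 / 0.20 = 0.06532 m/day.

0.0653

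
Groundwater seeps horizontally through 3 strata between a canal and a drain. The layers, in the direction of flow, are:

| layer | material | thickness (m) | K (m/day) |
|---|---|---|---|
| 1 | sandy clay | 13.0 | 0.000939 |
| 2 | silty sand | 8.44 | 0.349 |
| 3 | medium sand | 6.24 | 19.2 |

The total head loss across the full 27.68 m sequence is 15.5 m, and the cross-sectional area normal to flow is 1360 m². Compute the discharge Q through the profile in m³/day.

1.52

Flow is perpendicular to layering, so the layers act in series and the equivalent K is the thickness-weighted harmonic mean.
Total thickness L = 13.0 + 8.44 + 6.24 = 27.68 m.
Σ(b_i/K_i) = 13.0/0.000939 + 8.44/0.349 + 6.24/19.2 = 13869 d.
K_eq = L / Σ(b_i/K_i) = 27.68 / 13869 = 0.001996 m/day.
Q = K_eq · A · (Δh/L) = 0.001996 × 1360 × (15.5/27.68) = 1.520 m³/day.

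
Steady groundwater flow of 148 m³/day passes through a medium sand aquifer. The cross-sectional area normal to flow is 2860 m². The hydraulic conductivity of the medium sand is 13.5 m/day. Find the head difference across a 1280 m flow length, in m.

From Q = K·A·i, i = Q / (K·A) = 148 / (13.50 × 2860) = 0.003833.
Head loss Δh = i · L = 0.003833 × 1280 = 4.907 m.

4.91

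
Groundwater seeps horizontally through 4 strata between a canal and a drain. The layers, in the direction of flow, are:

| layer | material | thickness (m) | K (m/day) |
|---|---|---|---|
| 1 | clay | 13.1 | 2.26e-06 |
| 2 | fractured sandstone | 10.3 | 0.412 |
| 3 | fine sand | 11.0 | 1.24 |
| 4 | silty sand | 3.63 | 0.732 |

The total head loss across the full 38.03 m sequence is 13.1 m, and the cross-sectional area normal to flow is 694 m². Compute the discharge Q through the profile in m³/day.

0.00157

Flow is perpendicular to layering, so the layers act in series and the equivalent K is the thickness-weighted harmonic mean.
Total thickness L = 13.1 + 10.3 + 11.0 + 3.63 = 38.03 m.
Σ(b_i/K_i) = 13.1/2.26e-06 + 10.3/0.412 + 11.0/1.24 + 3.63/0.732 = 5.796e+06 d.
K_eq = L / Σ(b_i/K_i) = 38.03 / 5.796e+06 = 6.561e-06 m/day.
Q = K_eq · A · (Δh/L) = 6.561e-06 × 694 × (13.1/38.03) = 0.001568 m³/day.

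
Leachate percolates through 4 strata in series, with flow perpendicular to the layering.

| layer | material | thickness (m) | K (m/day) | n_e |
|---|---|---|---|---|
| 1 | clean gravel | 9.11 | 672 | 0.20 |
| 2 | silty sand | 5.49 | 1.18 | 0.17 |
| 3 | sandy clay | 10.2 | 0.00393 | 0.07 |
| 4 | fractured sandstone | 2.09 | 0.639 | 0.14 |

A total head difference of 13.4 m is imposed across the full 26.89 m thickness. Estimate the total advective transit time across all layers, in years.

With flow normal to the layers, continuity requires the same specific discharge q through every layer.
Σ(b_i/K_i) = 9.11/672 + 5.49/1.18 + 10.2/0.00393 + 2.09/0.639 = 2603 d.
q = Δh / Σ(b_i/K_i) = 13.4 / 2603 = 0.005147 m/day.
In each layer the seepage velocity is v_i = q/n_i, so the layer transit time is t_i = b_i·n_i / q:
  layer 1 (clean gravel): t_1 = 9.11 × 0.20 / 0.005147 = 354.0 d
  layer 2 (silty sand): t_2 = 5.49 × 0.17 / 0.005147 = 181.3 d
  layer 3 (sandy clay): t_3 = 10.2 × 0.07 / 0.005147 = 138.7 d
  layer 4 (fractured sandstone): t_4 = 2.09 × 0.14 / 0.005147 = 56.85 d
Total t = Σ t_i = 730.9 days = 2.001 years.

2.00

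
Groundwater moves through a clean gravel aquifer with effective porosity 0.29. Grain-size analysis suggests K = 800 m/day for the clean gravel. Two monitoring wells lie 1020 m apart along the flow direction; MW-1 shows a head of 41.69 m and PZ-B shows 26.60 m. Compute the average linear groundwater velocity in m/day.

40.8

Hydraulic gradient i = (41.69 − 26.60) / 1020 = 15.09 / 1020 = 0.01479.
Darcy flux q = K · i = 800.0 × 0.01479 = 11.84 m/day.
Seepage velocity v = q / n_e = 11.84 / 0.29 = 40.81 m/day.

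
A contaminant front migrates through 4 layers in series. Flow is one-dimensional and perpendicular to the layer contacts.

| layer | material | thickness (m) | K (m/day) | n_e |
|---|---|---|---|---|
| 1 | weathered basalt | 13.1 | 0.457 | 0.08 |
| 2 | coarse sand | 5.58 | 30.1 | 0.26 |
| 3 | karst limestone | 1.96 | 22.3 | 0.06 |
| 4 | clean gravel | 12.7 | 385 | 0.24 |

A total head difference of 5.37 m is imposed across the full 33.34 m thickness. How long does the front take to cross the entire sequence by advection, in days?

With flow normal to the layers, continuity requires the same specific discharge q through every layer.
Σ(b_i/K_i) = 13.1/0.457 + 5.58/30.1 + 1.96/22.3 + 12.7/385 = 28.97 d.
q = Δh / Σ(b_i/K_i) = 5.37 / 28.97 = 0.1854 m/day.
In each layer the seepage velocity is v_i = q/n_i, so the layer transit time is t_i = b_i·n_i / q:
  layer 1 (weathered basalt): t_1 = 13.1 × 0.08 / 0.1854 = 5.654 d
  layer 2 (coarse sand): t_2 = 5.58 × 0.26 / 0.1854 = 7.827 d
  layer 3 (karst limestone): t_3 = 1.96 × 0.06 / 0.1854 = 0.6345 d
  layer 4 (clean gravel): t_4 = 12.7 × 0.24 / 0.1854 = 16.44 d
Total t = Σ t_i = 30.56 days.

30.6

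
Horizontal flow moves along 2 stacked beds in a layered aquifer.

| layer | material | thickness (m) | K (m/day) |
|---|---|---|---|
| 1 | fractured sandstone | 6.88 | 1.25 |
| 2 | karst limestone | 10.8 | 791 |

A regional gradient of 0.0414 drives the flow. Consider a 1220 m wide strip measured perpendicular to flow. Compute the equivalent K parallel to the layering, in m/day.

484

Flow is parallel to layering, so each bed carries its own Darcy discharge and the transmissivities add.
Σ(K_i·b_i) = 1.25×6.88 + 791×10.8 = 8551 m²/day.
Total thickness b = 17.68 m, so K_eq = Σ(K_i·b_i)/b = 483.7 m/day.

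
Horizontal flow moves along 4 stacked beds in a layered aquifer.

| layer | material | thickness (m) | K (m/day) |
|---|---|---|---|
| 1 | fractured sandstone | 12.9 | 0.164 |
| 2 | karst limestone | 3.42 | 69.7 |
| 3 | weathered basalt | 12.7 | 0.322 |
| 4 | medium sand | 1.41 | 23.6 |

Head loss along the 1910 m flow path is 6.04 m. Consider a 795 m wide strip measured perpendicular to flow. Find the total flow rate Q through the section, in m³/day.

699

Flow is parallel to layering, so each bed carries its own Darcy discharge and the transmissivities add.
Σ(K_i·b_i) = 0.164×12.9 + 69.7×3.42 + 0.322×12.7 + 23.6×1.41 = 277.9 m²/day.
Hydraulic gradient i = Δh / L = 6.04 / 1910 = 0.003162.
Q = Σ(K_i·b_i) · W · i = 277.9 × 795 × 0.003162 = 698.5 m³/day.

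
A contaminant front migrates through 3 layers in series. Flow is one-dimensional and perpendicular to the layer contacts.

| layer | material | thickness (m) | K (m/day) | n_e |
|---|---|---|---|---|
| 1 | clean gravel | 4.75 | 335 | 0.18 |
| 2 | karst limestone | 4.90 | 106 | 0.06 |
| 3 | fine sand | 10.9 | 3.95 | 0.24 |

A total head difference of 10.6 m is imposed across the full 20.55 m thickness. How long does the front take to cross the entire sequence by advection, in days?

1.00

With flow normal to the layers, continuity requires the same specific discharge q through every layer.
Σ(b_i/K_i) = 4.75/335 + 4.90/106 + 10.9/3.95 = 2.820 d.
q = Δh / Σ(b_i/K_i) = 10.6 / 2.820 = 3.759 m/day.
In each layer the seepage velocity is v_i = q/n_i, so the layer transit time is t_i = b_i·n_i / q:
  layer 1 (clean gravel): t_1 = 4.75 × 0.18 / 3.759 = 0.2275 d
  layer 2 (karst limestone): t_2 = 4.90 × 0.06 / 3.759 = 0.07821 d
  layer 3 (fine sand): t_3 = 10.9 × 0.24 / 3.759 = 0.6959 d
Total t = Σ t_i = 1.002 days.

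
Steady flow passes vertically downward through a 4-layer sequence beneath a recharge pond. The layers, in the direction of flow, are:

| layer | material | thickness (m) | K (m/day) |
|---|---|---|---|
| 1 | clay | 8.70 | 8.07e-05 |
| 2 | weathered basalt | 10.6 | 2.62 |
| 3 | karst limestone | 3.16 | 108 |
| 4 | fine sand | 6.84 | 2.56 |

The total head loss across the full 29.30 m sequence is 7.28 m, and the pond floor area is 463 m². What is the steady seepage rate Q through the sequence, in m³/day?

0.0313

Flow is perpendicular to layering, so the layers act in series and the equivalent K is the thickness-weighted harmonic mean.
Total thickness L = 8.70 + 10.6 + 3.16 + 6.84 = 29.30 m.
Σ(b_i/K_i) = 8.70/8.07e-05 + 10.6/2.62 + 3.16/108 + 6.84/2.56 = 1.078e+05 d.
K_eq = L / Σ(b_i/K_i) = 29.30 / 1.078e+05 = 0.0002718 m/day.
Q = K_eq · A · (Δh/L) = 0.0002718 × 463 × (7.28/29.30) = 0.03126 m³/day.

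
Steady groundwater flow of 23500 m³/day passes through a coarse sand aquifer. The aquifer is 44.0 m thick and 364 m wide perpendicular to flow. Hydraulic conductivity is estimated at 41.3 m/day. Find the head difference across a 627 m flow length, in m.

22.3

Cross-sectional area A = 364 × 44.0 = 16016 m².
From Q = K·A·i, i = Q / (K·A) = 23500 / (41.30 × 16016) = 0.03553.
Head loss Δh = i · L = 0.03553 × 627 = 22.28 m.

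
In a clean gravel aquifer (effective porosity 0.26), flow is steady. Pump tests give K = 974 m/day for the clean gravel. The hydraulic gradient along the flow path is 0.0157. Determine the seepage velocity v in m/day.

58.8

Hydraulic gradient i = 0.0157.
Darcy flux q = K · i = 974.0 × 0.01570 = 15.29 m/day.
Seepage velocity v = q / n_e = 15.29 / 0.26 = 58.81 m/day.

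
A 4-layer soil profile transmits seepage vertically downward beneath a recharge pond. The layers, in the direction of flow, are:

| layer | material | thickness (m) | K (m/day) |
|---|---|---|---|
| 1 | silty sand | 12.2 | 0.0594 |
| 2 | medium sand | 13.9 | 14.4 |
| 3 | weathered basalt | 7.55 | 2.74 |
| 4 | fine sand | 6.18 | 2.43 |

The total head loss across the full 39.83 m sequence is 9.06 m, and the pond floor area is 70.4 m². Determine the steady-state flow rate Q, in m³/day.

Flow is perpendicular to layering, so the layers act in series and the equivalent K is the thickness-weighted harmonic mean.
Total thickness L = 12.2 + 13.9 + 7.55 + 6.18 = 39.83 m.
Σ(b_i/K_i) = 12.2/0.0594 + 13.9/14.4 + 7.55/2.74 + 6.18/2.43 = 211.7 d.
K_eq = L / Σ(b_i/K_i) = 39.83 / 211.7 = 0.1882 m/day.
Q = K_eq · A · (Δh/L) = 0.1882 × 70.4 × (9.06/39.83) = 3.014 m³/day.

3.01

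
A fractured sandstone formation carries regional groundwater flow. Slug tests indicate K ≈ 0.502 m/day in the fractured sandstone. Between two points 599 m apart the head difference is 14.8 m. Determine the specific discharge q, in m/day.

Hydraulic gradient i = Δh / L = 14.8 / 599 = 0.02471.
Specific discharge q = K · i = 0.5020 × 0.02471 = 0.01240 m/day.

0.0124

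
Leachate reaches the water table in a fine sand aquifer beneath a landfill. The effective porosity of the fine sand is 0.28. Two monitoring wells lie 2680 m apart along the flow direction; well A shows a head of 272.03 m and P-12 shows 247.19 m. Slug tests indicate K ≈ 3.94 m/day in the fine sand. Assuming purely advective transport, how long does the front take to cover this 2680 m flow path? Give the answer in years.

Hydraulic gradient i = (272.03 − 247.19) / 2680 = 24.84 / 2680 = 0.009269.
Darcy flux q = K · i = 3.940 × 0.009269 = 0.03652 m/day.
Seepage velocity v = q / n_e = 0.03652 / 0.28 = 0.1304 m/day.
Travel time t = L / v = 2680 / 0.1304 = 20548 days = 56.26 years.

56.3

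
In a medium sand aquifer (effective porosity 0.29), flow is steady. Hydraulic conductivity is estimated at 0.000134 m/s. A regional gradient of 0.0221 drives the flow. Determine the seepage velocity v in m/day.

0.882

Convert K: 0.000134 m/s × 86400 = 11.58 m/day.
Hydraulic gradient i = 0.0221.
Darcy flux q = K · i = 11.58 × 0.02210 = 0.2559 m/day.
Seepage velocity v = q / n_e = 0.2559 / 0.29 = 0.8823 m/day.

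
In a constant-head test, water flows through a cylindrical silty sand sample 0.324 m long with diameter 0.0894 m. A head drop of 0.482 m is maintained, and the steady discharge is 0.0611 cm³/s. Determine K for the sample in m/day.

Cross-sectional area A = π·(d/2)² = π × (0.0894/2)² = 0.006277 m².
Convert discharge: 0.0611 cm³/s = 6.110e-08 m³/s.
Darcy's law rearranged: K = Q·L / (A·Δh) = 6.110e-08 × 0.324 / (0.006277 × 0.482) = 6.543e-06 m/s = 0.5653 m/day.

0.565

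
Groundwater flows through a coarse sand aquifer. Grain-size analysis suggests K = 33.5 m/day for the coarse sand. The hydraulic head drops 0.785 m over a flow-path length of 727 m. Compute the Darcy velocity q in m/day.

0.0362

Hydraulic gradient i = Δh / L = 0.785 / 727 = 0.001080.
Specific discharge q = K · i = 33.50 × 0.001080 = 0.03617 m/day.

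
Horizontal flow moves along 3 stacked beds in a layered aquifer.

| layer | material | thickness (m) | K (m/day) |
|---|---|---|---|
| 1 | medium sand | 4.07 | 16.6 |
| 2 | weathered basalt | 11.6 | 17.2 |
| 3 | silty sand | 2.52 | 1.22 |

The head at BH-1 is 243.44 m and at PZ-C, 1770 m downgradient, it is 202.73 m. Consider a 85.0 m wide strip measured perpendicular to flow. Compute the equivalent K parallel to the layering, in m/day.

14.9

Flow is parallel to layering, so each bed carries its own Darcy discharge and the transmissivities add.
Σ(K_i·b_i) = 16.6×4.07 + 17.2×11.6 + 1.22×2.52 = 270.2 m²/day.
Total thickness b = 18.19 m, so K_eq = Σ(K_i·b_i)/b = 14.85 m/day.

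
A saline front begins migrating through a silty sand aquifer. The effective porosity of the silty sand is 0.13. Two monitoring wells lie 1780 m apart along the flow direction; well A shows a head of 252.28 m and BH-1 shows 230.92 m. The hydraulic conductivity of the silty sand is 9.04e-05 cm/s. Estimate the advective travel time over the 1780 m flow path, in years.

676

Convert K: 9.04e-05 cm/s × 864 = 0.07811 m/day.
Hydraulic gradient i = (252.28 − 230.92) / 1780 = 21.36 / 1780 = 0.01200.
Darcy flux q = K · i = 0.07811 × 0.01200 = 0.0009373 m/day.
Seepage velocity v = q / n_e = 0.0009373 / 0.13 = 0.007210 m/day.
Travel time t = L / v = 1780 / 0.007210 = 2.469e+05 days = 675.9 years.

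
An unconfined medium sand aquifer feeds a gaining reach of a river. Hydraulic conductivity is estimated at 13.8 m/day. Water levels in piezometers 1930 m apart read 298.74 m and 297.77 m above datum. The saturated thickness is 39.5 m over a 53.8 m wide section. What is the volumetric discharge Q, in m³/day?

Cross-sectional area A = 53.8 × 39.5 = 2125 m².
Hydraulic gradient i = (298.74 − 297.77) / 1930 = 0.97 / 1930 = 0.0005026.
Darcy's law: Q = K · A · i = 13.80 × 2125 × 0.0005026 = 14.74 m³/day.

14.7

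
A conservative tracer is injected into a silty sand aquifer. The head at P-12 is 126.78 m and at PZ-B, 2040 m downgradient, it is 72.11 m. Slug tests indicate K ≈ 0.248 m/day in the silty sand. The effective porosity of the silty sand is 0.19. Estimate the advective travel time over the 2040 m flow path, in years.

160

Hydraulic gradient i = (126.78 − 72.11) / 2040 = 54.67 / 2040 = 0.02680.
Darcy flux q = K · i = 0.2480 × 0.02680 = 0.006646 m/day.
Seepage velocity v = q / n_e = 0.006646 / 0.19 = 0.03498 m/day.
Travel time t = L / v = 2040 / 0.03498 = 58319 days = 159.7 years.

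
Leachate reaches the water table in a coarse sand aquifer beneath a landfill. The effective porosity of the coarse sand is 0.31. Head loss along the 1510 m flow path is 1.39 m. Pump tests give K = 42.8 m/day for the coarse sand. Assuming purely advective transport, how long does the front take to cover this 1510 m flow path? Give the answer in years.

Hydraulic gradient i = Δh / L = 1.39 / 1510 = 0.0009205.
Darcy flux q = K · i = 42.80 × 0.0009205 = 0.03940 m/day.
Seepage velocity v = q / n_e = 0.03940 / 0.31 = 0.1271 m/day.
Travel time t = L / v = 1510 / 0.1271 = 11881 days = 32.53 years.

32.5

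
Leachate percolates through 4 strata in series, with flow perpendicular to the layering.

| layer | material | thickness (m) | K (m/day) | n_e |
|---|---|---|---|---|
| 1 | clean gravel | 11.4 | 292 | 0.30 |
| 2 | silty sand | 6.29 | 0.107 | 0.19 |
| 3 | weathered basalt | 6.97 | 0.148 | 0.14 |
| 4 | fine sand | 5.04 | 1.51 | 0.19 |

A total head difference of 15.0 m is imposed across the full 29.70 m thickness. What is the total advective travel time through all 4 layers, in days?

47.7

With flow normal to the layers, continuity requires the same specific discharge q through every layer.
Σ(b_i/K_i) = 11.4/292 + 6.29/0.107 + 6.97/0.148 + 5.04/1.51 = 109.3 d.
q = Δh / Σ(b_i/K_i) = 15.0 / 109.3 = 0.1373 m/day.
In each layer the seepage velocity is v_i = q/n_i, so the layer transit time is t_i = b_i·n_i / q:
  layer 1 (clean gravel): t_1 = 11.4 × 0.30 / 0.1373 = 24.91 d
  layer 2 (silty sand): t_2 = 6.29 × 0.19 / 0.1373 = 8.705 d
  layer 3 (weathered basalt): t_3 = 6.97 × 0.14 / 0.1373 = 7.107 d
  layer 4 (fine sand): t_4 = 5.04 × 0.19 / 0.1373 = 6.975 d
Total t = Σ t_i = 47.70 days.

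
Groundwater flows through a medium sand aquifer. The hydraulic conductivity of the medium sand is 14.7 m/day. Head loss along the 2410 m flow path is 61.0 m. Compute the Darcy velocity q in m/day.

0.372

Hydraulic gradient i = Δh / L = 61.0 / 2410 = 0.02531.
Specific discharge q = K · i = 14.70 × 0.02531 = 0.3721 m/day.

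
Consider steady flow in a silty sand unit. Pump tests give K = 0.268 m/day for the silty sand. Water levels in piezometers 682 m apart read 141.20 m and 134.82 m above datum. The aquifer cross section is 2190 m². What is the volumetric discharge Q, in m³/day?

Hydraulic gradient i = (141.20 − 134.82) / 682 = 6.38 / 682 = 0.009355.
Darcy's law: Q = K · A · i = 0.2680 × 2190 × 0.009355 = 5.491 m³/day.

5.49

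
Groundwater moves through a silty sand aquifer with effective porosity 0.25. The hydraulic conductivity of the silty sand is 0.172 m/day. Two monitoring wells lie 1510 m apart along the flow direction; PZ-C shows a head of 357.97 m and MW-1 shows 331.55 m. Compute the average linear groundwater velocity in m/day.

Hydraulic gradient i = (357.97 − 331.55) / 1510 = 26.42 / 1510 = 0.01750.
Darcy flux q = K · i = 0.1720 × 0.01750 = 0.003009 m/day.
Seepage velocity v = q / n_e = 0.003009 / 0.25 = 0.01204 m/day.

0.0120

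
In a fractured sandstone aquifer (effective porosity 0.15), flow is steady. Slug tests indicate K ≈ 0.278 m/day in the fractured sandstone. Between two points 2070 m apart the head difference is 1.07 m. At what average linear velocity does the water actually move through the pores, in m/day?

Hydraulic gradient i = Δh / L = 1.07 / 2070 = 0.0005169.
Darcy flux q = K · i = 0.2780 × 0.0005169 = 0.0001437 m/day.
Seepage velocity v = q / n_e = 0.0001437 / 0.15 = 0.0009580 m/day.

0.000958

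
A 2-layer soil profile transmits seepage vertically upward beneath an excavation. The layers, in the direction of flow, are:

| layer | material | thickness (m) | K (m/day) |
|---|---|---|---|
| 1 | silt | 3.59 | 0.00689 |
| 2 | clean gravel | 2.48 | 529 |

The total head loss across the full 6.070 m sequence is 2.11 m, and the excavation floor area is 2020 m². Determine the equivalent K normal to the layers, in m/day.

0.0116

Flow is perpendicular to layering, so the layers act in series and the equivalent K is the thickness-weighted harmonic mean.
Total thickness L = 3.59 + 2.48 = 6.070 m.
Σ(b_i/K_i) = 3.59/0.00689 + 2.48/529 = 521.0 d.
K_eq = L / Σ(b_i/K_i) = 6.070 / 521.0 = 0.01165 m/day.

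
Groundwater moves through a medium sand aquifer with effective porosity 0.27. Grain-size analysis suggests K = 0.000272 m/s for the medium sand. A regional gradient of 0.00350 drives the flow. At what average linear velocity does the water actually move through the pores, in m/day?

Convert K: 0.000272 m/s × 86400 = 23.50 m/day.
Hydraulic gradient i = 0.00350.
Darcy flux q = K · i = 23.50 × 0.003500 = 0.08225 m/day.
Seepage velocity v = q / n_e = 0.08225 / 0.27 = 0.3046 m/day.

0.305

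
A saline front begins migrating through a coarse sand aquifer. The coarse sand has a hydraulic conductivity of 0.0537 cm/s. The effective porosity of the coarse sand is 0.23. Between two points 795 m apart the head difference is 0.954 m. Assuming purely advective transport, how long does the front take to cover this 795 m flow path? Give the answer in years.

Convert K: 0.0537 cm/s × 864 = 46.40 m/day.
Hydraulic gradient i = Δh / L = 0.954 / 795 = 0.001200.
Darcy flux q = K · i = 46.40 × 0.001200 = 0.05568 m/day.
Seepage velocity v = q / n_e = 0.05568 / 0.23 = 0.2421 m/day.
Travel time t = L / v = 795 / 0.2421 = 3284 days = 8.992 years.

8.99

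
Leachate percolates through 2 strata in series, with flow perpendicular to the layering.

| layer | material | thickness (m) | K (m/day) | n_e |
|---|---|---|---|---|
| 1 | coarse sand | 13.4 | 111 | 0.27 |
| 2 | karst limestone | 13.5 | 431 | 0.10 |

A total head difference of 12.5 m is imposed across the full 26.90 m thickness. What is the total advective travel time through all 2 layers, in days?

With flow normal to the layers, continuity requires the same specific discharge q through every layer.
Σ(b_i/K_i) = 13.4/111 + 13.5/431 = 0.1520 d.
q = Δh / Σ(b_i/K_i) = 12.5 / 0.1520 = 82.21 m/day.
In each layer the seepage velocity is v_i = q/n_i, so the layer transit time is t_i = b_i·n_i / q:
  layer 1 (coarse sand): t_1 = 13.4 × 0.27 / 82.21 = 0.04401 d
  layer 2 (karst limestone): t_2 = 13.5 × 0.10 / 82.21 = 0.01642 d
Total t = Σ t_i = 0.06043 days.

0.0604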